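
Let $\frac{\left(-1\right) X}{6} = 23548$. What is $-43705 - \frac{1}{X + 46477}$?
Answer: $- \frac{4143714754}{94811} \approx -43705.0$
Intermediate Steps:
$X = -141288$ ($X = \left(-6\right) 23548 = -141288$)
$-43705 - \frac{1}{X + 46477} = -43705 - \frac{1}{-141288 + 46477} = -43705 - \frac{1}{-94811} = -43705 - - \frac{1}{94811} = -43705 + \frac{1}{94811} = - \frac{4143714754}{94811}$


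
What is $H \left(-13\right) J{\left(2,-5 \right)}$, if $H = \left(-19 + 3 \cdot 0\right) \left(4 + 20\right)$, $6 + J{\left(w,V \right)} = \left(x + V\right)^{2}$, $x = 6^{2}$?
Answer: $5661240$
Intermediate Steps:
$x = 36$
$J{\left(w,V \right)} = -6 + \left(36 + V\right)^{2}$
$H = -456$ ($H = \left(-19 + 0\right) 24 = \left(-19\right) 24 = -456$)
$H \left(-13\right) J{\left(2,-5 \right)} = \left(-456\right) \left(-13\right) \left(-6 + \left(36 - 5\right)^{2}\right) = 5928 \left(-6 + 31^{2}\right) = 5928 \left(-6 + 961\right) = 5928 \cdot 955 = 5661240$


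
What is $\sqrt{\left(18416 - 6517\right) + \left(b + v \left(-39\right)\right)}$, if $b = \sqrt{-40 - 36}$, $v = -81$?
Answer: $\sqrt{15058 + 2 i \sqrt{19}} \approx 122.71 + 0.0355 i$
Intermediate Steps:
$b = 2 i \sqrt{19}$ ($b = \sqrt{-76} = 2 i \sqrt{19} \approx 8.7178 i$)
$\sqrt{\left(18416 - 6517\right) + \left(b + v \left(-39\right)\right)} = \sqrt{\left(18416 - 6517\right) + \left(2 i \sqrt{19} - -3159\right)} = \sqrt{\left(18416 - 6517\right) + \left(2 i \sqrt{19} + 3159\right)} = \sqrt{11899 + \left(3159 + 2 i \sqrt{19}\right)} = \sqrt{15058 + 2 i \sqrt{19}}$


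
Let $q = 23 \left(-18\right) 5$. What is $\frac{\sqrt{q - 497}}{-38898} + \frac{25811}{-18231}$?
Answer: $- \frac{25811}{18231} - \frac{i \sqrt{2567}}{38898} \approx -1.4158 - 0.0013025 i$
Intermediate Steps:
$q = -2070$ ($q = \left(-414\right) 5 = -2070$)
$\frac{\sqrt{q - 497}}{-38898} + \frac{25811}{-18231} = \frac{\sqrt{-2070 - 497}}{-38898} + \frac{25811}{-18231} = \sqrt{-2567} \left(- \frac{1}{38898}\right) + 25811 \left(- \frac{1}{18231}\right) = i \sqrt{2567} \left(- \frac{1}{38898}\right) - \frac{25811}{18231} = - \frac{i \sqrt{2567}}{38898} - \frac{25811}{18231} = - \frac{25811}{18231} - \frac{i \sqrt{2567}}{38898}$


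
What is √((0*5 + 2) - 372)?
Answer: I*√370 ≈ 19.235*I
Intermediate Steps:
√((0*5 + 2) - 372) = √((0 + 2) - 372) = √(2 - 372) = √(-370) = I*√370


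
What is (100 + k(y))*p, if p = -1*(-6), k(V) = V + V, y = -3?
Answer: 564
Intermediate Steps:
k(V) = 2*V
p = 6
(100 + k(y))*p = (100 + 2*(-3))*6 = (100 - 6)*6 = 94*6 = 564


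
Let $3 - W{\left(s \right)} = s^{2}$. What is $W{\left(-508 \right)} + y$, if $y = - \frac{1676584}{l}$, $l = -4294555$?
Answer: $- \frac{1108255481271}{4294555} \approx -2.5806 \cdot 10^{5}$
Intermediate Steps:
$W{\left(s \right)} = 3 - s^{2}$
$y = \frac{1676584}{4294555}$ ($y = - \frac{1676584}{-4294555} = \left(-1676584\right) \left(- \frac{1}{4294555}\right) = \frac{1676584}{4294555} \approx 0.3904$)
$W{\left(-508 \right)} + y = \left(3 - \left(-508\right)^{2}\right) + \frac{1676584}{4294555} = \left(3 - 258064\right) + \frac{1676584}{4294555} = -258061 + \frac{1676584}{4294555} = - \frac{1108255481271}{4294555}$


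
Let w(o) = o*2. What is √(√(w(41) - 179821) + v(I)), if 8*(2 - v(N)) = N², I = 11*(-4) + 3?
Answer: 3*√(-370 + 16*I*√2219)/4 ≈ 11.493 + 18.445*I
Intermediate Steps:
w(o) = 2*o
I = -41 (I = -44 + 3 = -41)
v(N) = 2 - N²/8
√(√(w(41) - 179821) + v(I)) = √(√(2*41 - 179821) + (2 - ⅛*(-41)²)) = √(√(82 - 179821) + (2 - ⅛*1681)) = √(√(-179739) + (2 - 1681/8)) = √(9*I*√2219 - 1665/8) = √(-1665/8 + 9*I*√2219)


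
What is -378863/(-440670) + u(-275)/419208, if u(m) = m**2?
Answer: 32024678209/30788731560 ≈ 1.0401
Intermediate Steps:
-378863/(-440670) + u(-275)/419208 = -378863/(-440670) + (-275)**2/419208 = -378863*(-1/440670) + 75625*(1/419208) = 378863/440670 + 75625/419208 = 32024678209/30788731560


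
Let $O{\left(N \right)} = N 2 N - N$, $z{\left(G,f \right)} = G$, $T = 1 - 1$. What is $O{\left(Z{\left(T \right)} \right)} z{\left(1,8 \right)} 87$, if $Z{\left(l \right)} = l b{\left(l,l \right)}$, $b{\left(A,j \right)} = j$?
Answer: $0$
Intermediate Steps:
$T = 0$
$Z{\left(l \right)} = l^{2}$ ($Z{\left(l \right)} = l l = l^{2}$)
$O{\left(N \right)} = - N + 2 N^{2}$ ($O{\left(N \right)} = 2 N N - N = 2 N^{2} - N = - N + 2 N^{2}$)
$O{\left(Z{\left(T \right)} \right)} z{\left(1,8 \right)} 87 = 0^{2} \left(-1 + 2 \cdot 0^{2}\right) 1 \cdot 87 = 0 \left(-1 + 2 \cdot 0\right) 1 \cdot 87 = 0 \left(-1 + 0\right) 1 \cdot 87 = 0 \left(-1\right) 1 \cdot 87 = 0 \cdot 1 \cdot 87 = 0 \cdot 87 = 0$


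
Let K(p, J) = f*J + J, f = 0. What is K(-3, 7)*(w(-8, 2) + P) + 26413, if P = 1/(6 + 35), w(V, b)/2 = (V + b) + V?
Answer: 1074904/41 ≈ 26217.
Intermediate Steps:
w(V, b) = 2*b + 4*V (w(V, b) = 2*((V + b) + V) = 2*(b + 2*V) = 2*b + 4*V)
K(p, J) = J (K(p, J) = 0*J + J = 0 + J = J)
P = 1/41 ≈ 0.024390
K(-3, 7)*(w(-8, 2) + P) + 26413 = 7*((2*2 + 4*(-8)) + 1/41) + 26413 = 7*((4 - 32) + 1/41) + 26413 = 7*(-28 + 1/41) + 26413 = 7*(-1147/41) + 26413 = -8029/41 + 26413 = 1074904/41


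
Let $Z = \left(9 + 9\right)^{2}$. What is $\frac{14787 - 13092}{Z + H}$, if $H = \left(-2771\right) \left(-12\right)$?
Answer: $\frac{565}{11192} \approx 0.050483$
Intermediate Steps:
$H = 33252$
$Z = 324$ ($Z = 18^{2} = 324$)
$\frac{14787 - 13092}{Z + H} = \frac{14787 - 13092}{324 + 33252} = \frac{1695}{33576} = 1695 \cdot \frac{1}{33576} = \frac{565}{11192}$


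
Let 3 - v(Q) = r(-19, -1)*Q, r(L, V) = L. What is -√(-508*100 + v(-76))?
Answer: -I*√52241 ≈ -228.56*I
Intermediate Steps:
v(Q) = 3 + 19*Q (v(Q) = 3 - (-19)*Q = 3 + 19*Q)
-√(-508*100 + v(-76)) = -√(-508*100 + (3 + 19*(-76))) = -√(-50800 + (3 - 1444)) = -√(-50800 - 1441) = -√(-52241) = -I*√52241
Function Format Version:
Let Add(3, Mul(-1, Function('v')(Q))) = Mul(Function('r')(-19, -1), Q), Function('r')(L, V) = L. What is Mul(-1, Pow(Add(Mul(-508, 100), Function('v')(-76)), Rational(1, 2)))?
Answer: Mul(-1, I, Pow(52241, Rational(1, 2))) ≈ Mul(-228.56, I)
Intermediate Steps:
Function('v')(Q) = Add(3, Mul(19, Q)) (Function('v')(Q) = Add(3, Mul(-1, Mul(-19, Q))) = Add(3, Mul(19, Q)))
Mul(-1, Pow(Add(Mul(-508, 100), Function('v')(-76)), Rational(1, 2))) = Mul(-1, Pow(Add(Mul(-508, 100), Add(3, Mul(19, -76))), Rational(1, 2))) = Mul(-1, Pow(Add(-50800, Add(3, -1444)), Rational(1, 2))) = Mul(-1, Pow(Add(-50800, -1441), Rational(1, 2))) = Mul(-1, Pow(-52241, Rational(1, 2))) = Mul(-1, Mul(I, Pow(52241, Rational(1, 2)))) = Mul(-1, I, Pow(52241, Rational(1, 2)))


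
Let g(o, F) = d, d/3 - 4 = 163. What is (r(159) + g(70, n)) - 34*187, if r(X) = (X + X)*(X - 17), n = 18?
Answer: 39299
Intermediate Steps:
r(X) = 2*X*(-17 + X) (r(X) = (2*X)*(-17 + X) = 2*X*(-17 + X))
d = 501 (d = 12 + 3*163 = 12 + 489 = 501)
g(o, F) = 501
(r(159) + g(70, n)) - 34*187 = (2*159*(-17 + 159) + 501) - 34*187 = (2*159*142 + 501) - 6358 = (45156 + 501) - 6358 = 45657 - 6358 = 39299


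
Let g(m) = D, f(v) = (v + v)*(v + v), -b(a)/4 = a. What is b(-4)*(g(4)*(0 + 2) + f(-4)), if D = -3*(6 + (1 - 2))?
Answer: 544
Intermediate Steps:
b(a) = -4*a
f(v) = 4*v² (f(v) = (2*v)*(2*v) = 4*v²)
D = -15 (D = -3*(6 - 1) = -3*5 = -15)
g(m) = -15
b(-4)*(g(4)*(0 + 2) + f(-4)) = (-4*(-4))*(-15*(0 + 2) + 4*(-4)²) = 16*(-15*2 + 4*16) = 16*(-30 + 64) = 16*34 = 544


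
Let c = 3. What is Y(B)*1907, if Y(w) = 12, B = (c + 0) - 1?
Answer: 22884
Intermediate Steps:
B = 2 (B = (3 + 0) - 1 = 3 - 1 = 2)
Y(B)*1907 = 12*1907 = 22884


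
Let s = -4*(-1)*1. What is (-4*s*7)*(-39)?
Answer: 4368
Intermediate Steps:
s = 4 (s = 4*1 = 4)
(-4*s*7)*(-39) = (-4*4*7)*(-39) = -16*7*(-39) = -112*(-39) = 4368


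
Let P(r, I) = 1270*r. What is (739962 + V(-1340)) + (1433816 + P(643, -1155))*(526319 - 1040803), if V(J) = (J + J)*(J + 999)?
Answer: -1157806516342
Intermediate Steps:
V(J) = 2*J*(999 + J) (V(J) = (2*J)*(999 + J) = 2*J*(999 + J))
(739962 + V(-1340)) + (1433816 + P(643, -1155))*(526319 - 1040803) = (739962 + 2*(-1340)*(999 - 1340)) + (1433816 + 1270*643)*(526319 - 1040803) = (739962 + 2*(-1340)*(-341)) + (1433816 + 816610)*(-514484) = (739962 + 913880) + 2250426*(-514484) = 1653842 - 1157808170184 = -1157806516342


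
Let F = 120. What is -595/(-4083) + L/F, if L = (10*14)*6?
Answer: 29176/4083 ≈ 7.1457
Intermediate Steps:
L = 840 (L = 140*6 = 840)
-595/(-4083) + L/F = -595/(-4083) + 840/120 = -595*(-1/4083) + 840*(1/120) = 595/4083 + 7 = 29176/4083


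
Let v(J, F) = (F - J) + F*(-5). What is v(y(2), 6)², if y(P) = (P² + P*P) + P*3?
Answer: 1444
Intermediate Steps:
y(P) = 2*P² + 3*P (y(P) = (P² + P²) + 3*P = 2*P² + 3*P)
v(J, F) = -J - 4*F (v(J, F) = (F - J) - 5*F = -J - 4*F)
v(y(2), 6)² = (-2*(3 + 2*2) - 4*6)² = (-2*(3 + 4) - 24)² = (-2*7 - 24)² = (-1*14 - 24)² = (-14 - 24)² = (-38)² = 1444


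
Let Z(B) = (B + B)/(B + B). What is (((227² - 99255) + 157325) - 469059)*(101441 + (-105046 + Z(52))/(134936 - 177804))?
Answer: -390793933462545/10717 ≈ -3.6465e+10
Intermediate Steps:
Z(B) = 1 (Z(B) = (2*B)/((2*B)) = (2*B)*(1/(2*B)) = 1)
(((227² - 99255) + 157325) - 469059)*(101441 + (-105046 + Z(52))/(134936 - 177804)) = (((227² - 99255) + 157325) - 469059)*(101441 + (-105046 + 1)/(134936 - 177804)) = (((51529 - 99255) + 157325) - 469059)*(101441 - 105045/(-42868)) = ((-47726 + 157325) - 469059)*(101441 - 105045*(-1/42868)) = (109599 - 469059)*(101441 + 105045/42868) = -359460*4348677833/42868 = -390793933462545/10717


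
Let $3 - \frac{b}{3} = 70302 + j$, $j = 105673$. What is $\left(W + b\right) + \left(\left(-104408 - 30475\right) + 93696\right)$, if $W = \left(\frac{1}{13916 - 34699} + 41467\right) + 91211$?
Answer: $- \frac{9070220776}{20783} \approx -4.3643 \cdot 10^{5}$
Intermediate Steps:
$W = \frac{2757446873}{20783}$ ($W = \left(\frac{1}{-20783} + 41467\right) + 91211 = \left(- \frac{1}{20783} + 41467\right) + 91211 = \frac{861808660}{20783} + 91211 = \frac{2757446873}{20783} \approx 1.3268 \cdot 10^{5}$)
$b = -527916$ ($b = 9 - 3 \left(70302 + 105673\right) = 9 - 527925 = -527916$)
$\left(W + b\right) + \left(\left(-104408 - 30475\right) + 93696\right) = \left(\frac{2757446873}{20783} - 527916\right) + \left(\left(-104408 - 30475\right) + 93696\right) = - \frac{8214231355}{20783} + \left(-134883 + 93696\right) = - \frac{8214231355}{20783} - 41187 = - \frac{9070220776}{20783}$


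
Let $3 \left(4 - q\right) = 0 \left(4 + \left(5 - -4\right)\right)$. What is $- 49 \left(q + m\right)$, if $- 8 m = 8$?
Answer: $-147$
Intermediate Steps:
$m = -1$ ($m = \left(- \frac{1}{8}\right) 8 = -1$)
$q = 4$ ($q = 4 - \frac{0 \left(4 + \left(5 - -4\right)\right)}{3} = 4 - \frac{0 \left(4 + \left(5 + 4\right)\right)}{3} = 4 - \frac{0 \left(4 + 9\right)}{3} = 4 - \frac{0 \cdot 13}{3} = 4 - 0 = 4 + 0 = 4$)
$- 49 \left(q + m\right) = - 49 \left(4 - 1\right) = \left(-49\right) 3 = -147$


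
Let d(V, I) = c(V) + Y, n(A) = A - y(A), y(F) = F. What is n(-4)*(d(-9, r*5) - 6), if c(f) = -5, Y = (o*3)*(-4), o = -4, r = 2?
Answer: 0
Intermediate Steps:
n(A) = 0 (n(A) = A - A = 0)
Y = 48 (Y = -4*3*(-4) = -12*(-4) = 48)
d(V, I) = 43 (d(V, I) = -5 + 48 = 43)
n(-4)*(d(-9, r*5) - 6) = 0*(43 - 6) = 0*37 = 0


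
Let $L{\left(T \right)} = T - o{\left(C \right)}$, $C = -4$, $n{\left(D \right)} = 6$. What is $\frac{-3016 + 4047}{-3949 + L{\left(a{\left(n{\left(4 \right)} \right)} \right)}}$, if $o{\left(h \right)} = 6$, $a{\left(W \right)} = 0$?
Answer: $- \frac{1031}{3955} \approx -0.26068$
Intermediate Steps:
$L{\left(T \right)} = -6 + T$ ($L{\left(T \right)} = T - 6 = -6 + T$)
$\frac{-3016 + 4047}{-3949 + L{\left(a{\left(n{\left(4 \right)} \right)} \right)}} = \frac{-3016 + 4047}{-3949 + \left(-6 + 0\right)} = \frac{1031}{-3949 - 6} = \frac{1031}{-3955} = 1031 \left(- \frac{1}{3955}\right) = - \frac{1031}{3955}$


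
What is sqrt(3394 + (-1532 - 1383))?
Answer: sqrt(479) ≈ 21.886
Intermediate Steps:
sqrt(3394 + (-1532 - 1383)) = sqrt(3394 - 2915) = sqrt(479)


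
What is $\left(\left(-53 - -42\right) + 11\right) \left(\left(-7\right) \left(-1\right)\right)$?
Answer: $0$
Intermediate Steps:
$\left(\left(-53 - -42\right) + 11\right) \left(\left(-7\right) \left(-1\right)\right) = \left(\left(-53 + 42\right) + 11\right) 7 = \left(-11 + 11\right) 7 = 0 \cdot 7 = 0$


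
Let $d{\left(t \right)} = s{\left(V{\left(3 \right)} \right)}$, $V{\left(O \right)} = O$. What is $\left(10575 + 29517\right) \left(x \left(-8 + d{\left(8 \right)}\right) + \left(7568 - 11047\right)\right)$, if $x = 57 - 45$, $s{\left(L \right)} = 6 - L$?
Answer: $-141885588$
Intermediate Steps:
$d{\left(t \right)} = 3$ ($d{\left(t \right)} = 6 - 3 = 3$)
$x = 12$
$\left(10575 + 29517\right) \left(x \left(-8 + d{\left(8 \right)}\right) + \left(7568 - 11047\right)\right) = \left(10575 + 29517\right) \left(12 \left(-8 + 3\right) + \left(7568 - 11047\right)\right) = 40092 \left(12 \left(-5\right) + \left(7568 - 11047\right)\right) = 40092 \left(-60 - 3479\right) = 40092 \left(-3539\right) = -141885588$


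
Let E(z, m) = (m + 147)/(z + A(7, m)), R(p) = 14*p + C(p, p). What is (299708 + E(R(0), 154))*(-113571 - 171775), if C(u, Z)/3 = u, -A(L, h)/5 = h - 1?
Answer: -65423080521374/765 ≈ -8.5520e+10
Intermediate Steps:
A(L, h) = 5 - 5*h (A(L, h) = -5*(h - 1) = -5*(-1 + h) = 5 - 5*h)
C(u, Z) = 3*u
R(p) = 17*p (R(p) = 14*p + 3*p = 17*p)
E(z, m) = (147 + m)/(5 + z - 5*m) (E(z, m) = (m + 147)/(z + (5 - 5*m)) = (147 + m)/(5 + z - 5*m))
(299708 + E(R(0), 154))*(-113571 - 171775) = (299708 + (147 + 154)/(5 + 17*0 - 5*154))*(-113571 - 171775) = (299708 + 301/(5 + 0 - 770))*(-285346) = (299708 + 301/(-765))*(-285346) = (299708 - 1/765*301)*(-285346) = (299708 - 301/765)*(-285346) = (229276319/765)*(-285346) = -65423080521374/765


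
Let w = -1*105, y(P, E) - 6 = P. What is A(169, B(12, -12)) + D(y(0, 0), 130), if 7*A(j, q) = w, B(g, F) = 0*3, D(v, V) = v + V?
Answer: 121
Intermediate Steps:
y(P, E) = 6 + P
D(v, V) = V + v
B(g, F) = 0
w = -105
A(j, q) = -15 (A(j, q) = (⅐)*(-105) = -15)
A(169, B(12, -12)) + D(y(0, 0), 130) = -15 + (130 + (6 + 0)) = -15 + (130 + 6) = -15 + 136 = 121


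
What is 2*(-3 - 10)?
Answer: -26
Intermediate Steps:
2*(-3 - 10) = 2*(-13) = -26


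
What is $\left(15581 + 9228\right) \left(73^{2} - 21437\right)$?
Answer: $-399623372$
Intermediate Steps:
$\left(15581 + 9228\right) \left(73^{2} - 21437\right) = 24809 \left(5329 - 21437\right) = 24809 \left(-16108\right) = -399623372$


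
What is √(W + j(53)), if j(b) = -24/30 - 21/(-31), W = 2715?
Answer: √65224930/155 ≈ 52.104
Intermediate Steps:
j(b) = -19/155 (j(b) = -24*1/30 - 21*(-1/31) = -⅘ + 21/31 = -19/155)
√(W + j(53)) = √(2715 - 19/155) = √(420806/155) = √65224930/155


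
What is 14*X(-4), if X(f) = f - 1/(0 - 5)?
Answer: -266/5 ≈ -53.200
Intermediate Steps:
X(f) = 1/5 + f (X(f) = f - 1/(-5) = f - 1*(-1/5) = f + 1/5 = 1/5 + f)
14*X(-4) = 14*(1/5 - 4) = 14*(-19/5) = -266/5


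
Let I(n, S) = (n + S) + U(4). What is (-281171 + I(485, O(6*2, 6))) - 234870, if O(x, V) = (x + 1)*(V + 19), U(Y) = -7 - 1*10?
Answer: -515248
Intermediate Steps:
U(Y) = -17 (U(Y) = -7 - 10 = -17)
O(x, V) = (1 + x)*(19 + V)
I(n, S) = -17 + S + n (I(n, S) = (n + S) - 17 = (S + n) - 17 = -17 + S + n)
(-281171 + I(485, O(6*2, 6))) - 234870 = (-281171 + (-17 + (19 + 6 + 19*(6*2) + 6*(6*2)) + 485)) - 234870 = (-281171 + (-17 + (19 + 6 + 19*12 + 6*12) + 485)) - 234870 = (-281171 + (-17 + (19 + 6 + 228 + 72) + 485)) - 234870 = (-281171 + (-17 + 325 + 485)) - 234870 = (-281171 + 793) - 234870 = -280378 - 234870 = -515248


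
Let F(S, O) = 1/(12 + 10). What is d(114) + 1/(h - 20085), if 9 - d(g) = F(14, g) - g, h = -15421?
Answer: 24010927/195283 ≈ 122.95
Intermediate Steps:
F(S, O) = 1/22
d(g) = 197/22 + g (d(g) = 9 - (1/22 - g) = 9 + (-1/22 + g) = 197/22 + g)
d(114) + 1/(h - 20085) = (197/22 + 114) + 1/(-15421 - 20085) = 2705/22 + 1/(-35506) = 2705/22 - 1/35506 = 24010927/195283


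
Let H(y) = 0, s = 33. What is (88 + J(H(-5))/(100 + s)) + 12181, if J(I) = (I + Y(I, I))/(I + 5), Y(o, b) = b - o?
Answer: 12269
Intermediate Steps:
J(I) = I/(5 + I) (J(I) = (I + (I - I))/(I + 5) = (I + 0)/(5 + I) = I/(5 + I))
(88 + J(H(-5))/(100 + s)) + 12181 = (88 + (0/(5 + 0))/(100 + 33)) + 12181 = (88 + (0/5)/133) + 12181 = (88 + (0*(⅕))*(1/133)) + 12181 = (88 + 0*(1/133)) + 12181 = (88 + 0) + 12181 = 88 + 12181 = 12269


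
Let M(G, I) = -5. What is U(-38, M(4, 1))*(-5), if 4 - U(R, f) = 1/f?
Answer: -21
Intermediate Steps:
U(R, f) = 4 - 1/f
U(-38, M(4, 1))*(-5) = (4 - 1/(-5))*(-5) = (4 - 1*(-⅕))*(-5) = (4 + ⅕)*(-5) = (21/5)*(-5) = -21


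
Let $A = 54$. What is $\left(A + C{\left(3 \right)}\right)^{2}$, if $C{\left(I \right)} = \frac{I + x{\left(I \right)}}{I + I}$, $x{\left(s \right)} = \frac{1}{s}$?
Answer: $\frac{241081}{81} \approx 2976.3$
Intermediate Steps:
$C{\left(I \right)} = \frac{I + \frac{1}{I}}{2 I}$ ($C{\left(I \right)} = \frac{I + \frac{1}{I}}{I + I} = \frac{I + \frac{1}{I}}{2 I}$)
$\left(A + C{\left(3 \right)}\right)^{2} = \left(54 + \frac{1 + 3^{2}}{2 \cdot 9}\right)^{2} = \left(54 + \frac{1}{2} \cdot \frac{1}{9} \left(1 + 9\right)\right)^{2} = \left(54 + \frac{1}{2} \cdot \frac{1}{9} \cdot 10\right)^{2} = \left(54 + \frac{5}{9}\right)^{2} = \left(\frac{491}{9}\right)^{2} = \frac{241081}{81}$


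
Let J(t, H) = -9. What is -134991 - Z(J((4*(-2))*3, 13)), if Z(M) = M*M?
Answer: -135072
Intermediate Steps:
Z(M) = M²
-134991 - Z(J((4*(-2))*3, 13)) = -134991 - 1*(-9)² = -134991 - 1*81 = -134991 - 81 = -135072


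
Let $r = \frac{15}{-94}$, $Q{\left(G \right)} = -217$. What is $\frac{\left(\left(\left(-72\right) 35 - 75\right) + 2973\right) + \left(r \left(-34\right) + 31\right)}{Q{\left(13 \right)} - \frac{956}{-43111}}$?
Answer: $- \frac{839716058}{439644157} \approx -1.91$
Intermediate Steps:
$r = - \frac{15}{94}$ ($r = 15 \left(- \frac{1}{94}\right) = - \frac{15}{94} \approx -0.15957$)
$\frac{\left(\left(\left(-72\right) 35 - 75\right) + 2973\right) + \left(r \left(-34\right) + 31\right)}{Q{\left(13 \right)} - \frac{956}{-43111}} = \frac{\left(\left(\left(-72\right) 35 - 75\right) + 2973\right) + \left(\left(- \frac{15}{94}\right) \left(-34\right) + 31\right)}{-217 - \frac{956}{-43111}} = \frac{\left(\left(-2520 - 75\right) + 2973\right) + \left(\frac{255}{47} + 31\right)}{-217 - - \frac{956}{43111}} = \frac{\left(-2595 + 2973\right) + \frac{1712}{47}}{-217 + \frac{956}{43111}} = \frac{378 + \frac{1712}{47}}{- \frac{9354131}{43111}} = \frac{19478}{47} \left(- \frac{43111}{9354131}\right) = - \frac{839716058}{439644157}$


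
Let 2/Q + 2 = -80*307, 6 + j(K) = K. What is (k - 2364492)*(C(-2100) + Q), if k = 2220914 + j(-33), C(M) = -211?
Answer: 372153583164/12281 ≈ 3.0303e+7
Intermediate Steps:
j(K) = -6 + K
Q = -1/12281 (Q = 2/(-2 - 80*307) = 2/(-2 - 24560) = 2/(-24562) = 2*(-1/24562) = -1/12281 ≈ -8.1427e-5)
k = 2220875 (k = 2220914 + (-6 - 33) = 2220914 - 39 = 2220875)
(k - 2364492)*(C(-2100) + Q) = (2220875 - 2364492)*(-211 - 1/12281) = -143617*(-2591292/12281) = 372153583164/12281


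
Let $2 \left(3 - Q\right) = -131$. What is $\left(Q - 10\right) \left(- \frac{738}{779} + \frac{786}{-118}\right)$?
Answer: $- \frac{997893}{2242} \approx -445.09$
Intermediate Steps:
$Q = \frac{137}{2}$ ($Q = 3 - - \frac{131}{2} = 3 + \frac{131}{2} = \frac{137}{2} \approx 68.5$)
$\left(Q - 10\right) \left(- \frac{738}{779} + \frac{786}{-118}\right) = \left(\frac{137}{2} - 10\right) \left(- \frac{738}{779} + \frac{786}{-118}\right) = \frac{117 \left(\left(-738\right) \frac{1}{779} + 786 \left(- \frac{1}{118}\right)\right)}{2} = \frac{117 \left(- \frac{18}{19} - \frac{393}{59}\right)}{2} = \frac{117}{2} \left(- \frac{8529}{1121}\right) = - \frac{997893}{2242}$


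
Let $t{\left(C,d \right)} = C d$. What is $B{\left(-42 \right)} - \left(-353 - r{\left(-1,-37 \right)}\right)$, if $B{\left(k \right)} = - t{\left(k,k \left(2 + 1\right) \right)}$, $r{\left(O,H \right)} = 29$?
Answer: $-4910$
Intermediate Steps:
$B{\left(k \right)} = - 3 k^{2}$ ($B{\left(k \right)} = - k k \left(2 + 1\right) = - k k 3 = - k 3 k = - 3 k^{2}$)
$B{\left(-42 \right)} - \left(-353 - r{\left(-1,-37 \right)}\right) = - 3 \left(-42\right)^{2} - \left(-353 - 29\right) = \left(-3\right) 1764 - \left(-353 - 29\right) = -5292 - -382 = -5292 + 382 = -4910$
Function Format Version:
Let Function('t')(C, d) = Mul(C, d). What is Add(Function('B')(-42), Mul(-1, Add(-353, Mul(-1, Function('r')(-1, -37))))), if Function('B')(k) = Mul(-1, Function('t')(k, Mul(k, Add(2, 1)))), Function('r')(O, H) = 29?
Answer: -4910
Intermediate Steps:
Function('B')(k) = Mul(-3, Pow(k, 2)) (Function('B')(k) = Mul(-1, Mul(k, Mul(k, Add(2, 1)))) = Mul(-1, Mul(k, Mul(k, 3))) = Mul(-1, Mul(k, Mul(3, k))) = Mul(-1, Mul(3, Pow(k, 2))) = Mul(-3, Pow(k, 2)))
Add(Function('B')(-42), Mul(-1, Add(-353, Mul(-1, Function('r')(-1, -37))))) = Add(Mul(-3, Pow(-42, 2)), Mul(-1, Add(-353, Mul(-1, 29)))) = Add(Mul(-3, 1764), Mul(-1, Add(-353, -29))) = Add(-5292, Mul(-1, -382)) = Add(-5292, 382) = -4910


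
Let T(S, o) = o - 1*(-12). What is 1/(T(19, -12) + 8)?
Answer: 1/8 ≈ 0.12500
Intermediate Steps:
T(S, o) = 12 + o (T(S, o) = o + 12 = 12 + o)
1/(T(19, -12) + 8) = 1/((12 - 12) + 8) = 1/(0 + 8) = 1/8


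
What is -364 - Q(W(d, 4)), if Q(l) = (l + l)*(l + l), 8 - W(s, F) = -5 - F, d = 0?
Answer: -1520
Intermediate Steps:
W(s, F) = 13 + F (W(s, F) = 8 - (-5 - F) = 8 + (5 + F) = 13 + F)
Q(l) = 4*l**2 (Q(l) = (2*l)*(2*l) = 4*l**2)
-364 - Q(W(d, 4)) = -364 - 4*(13 + 4)**2 = -364 - 4*17**2 = -364 - 4*289 = -364 - 1*1156 = -364 - 1156 = -1520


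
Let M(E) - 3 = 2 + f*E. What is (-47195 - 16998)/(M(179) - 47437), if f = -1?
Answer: 64193/47611 ≈ 1.3483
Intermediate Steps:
M(E) = 5 - E (M(E) = 3 + (2 - E) = 5 - E)
(-47195 - 16998)/(M(179) - 47437) = (-47195 - 16998)/((5 - 1*179) - 47437) = -64193/((5 - 179) - 47437) = -64193/(-174 - 47437) = -64193/(-47611) = -64193*(-1/47611) = 64193/47611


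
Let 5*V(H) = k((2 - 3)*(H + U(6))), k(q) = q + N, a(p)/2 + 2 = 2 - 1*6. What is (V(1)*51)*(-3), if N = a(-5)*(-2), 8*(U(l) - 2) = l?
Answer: -12393/20 ≈ -619.65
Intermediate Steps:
U(l) = 2 + l/8
a(p) = -12 (a(p) = -4 + 2*(2 - 1*6) = -4 + 2*(2 - 6) = -4 + 2*(-4) = -4 - 8 = -12)
N = 24 (N = -12*(-2) = 24)
k(q) = 24 + q (k(q) = q + 24 = 24 + q)
V(H) = 17/4 - H/5 (V(H) = (24 + (2 - 3)*(H + (2 + (⅛)*6)))/5 = (24 - (H + (2 + ¾)))/5 = (24 - (H + 11/4))/5 = (24 - (11/4 + H))/5 = (24 + (-11/4 - H))/5 = (85/4 - H)/5 = 17/4 - H/5)
(V(1)*51)*(-3) = ((17/4 - ⅕*1)*51)*(-3) = ((17/4 - ⅕)*51)*(-3) = ((81/20)*51)*(-3) = (4131/20)*(-3) = -12393/20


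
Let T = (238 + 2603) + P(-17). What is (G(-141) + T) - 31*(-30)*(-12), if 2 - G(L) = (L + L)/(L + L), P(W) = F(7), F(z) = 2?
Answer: -8316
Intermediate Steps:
P(W) = 2
T = 2843 (T = (238 + 2603) + 2 = 2841 + 2 = 2843)
G(L) = 1 (G(L) = 2 - (L + L)/(L + L) = 2 - 2*L/(2*L) = 2 - 2*L*1/(2*L) = 2 - 1*1 = 2 - 1 = 1)
(G(-141) + T) - 31*(-30)*(-12) = (1 + 2843) - 31*(-30)*(-12) = 2844 + 930*(-12) = 2844 - 11160 = -8316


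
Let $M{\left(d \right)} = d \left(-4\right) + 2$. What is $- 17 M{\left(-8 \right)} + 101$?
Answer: $-477$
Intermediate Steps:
$M{\left(d \right)} = 2 - 4 d$ ($M{\left(d \right)} = - 4 d + 2 = 2 - 4 d$)
$- 17 M{\left(-8 \right)} + 101 = - 17 \left(2 - -32\right) + 101 = - 17 \left(2 + 32\right) + 101 = \left(-17\right) 34 + 101 = -578 + 101 = -477$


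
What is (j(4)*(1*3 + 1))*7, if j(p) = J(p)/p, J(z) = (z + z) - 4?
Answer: 28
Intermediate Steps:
J(z) = -4 + 2*z (J(z) = 2*z - 4 = -4 + 2*z)
j(p) = (-4 + 2*p)/p
(j(4)*(1*3 + 1))*7 = ((2 - 4/4)*(1*3 + 1))*7 = ((2 - 4*1/4)*(3 + 1))*7 = ((2 - 1)*4)*7 = (1*4)*7 = 4*7 = 28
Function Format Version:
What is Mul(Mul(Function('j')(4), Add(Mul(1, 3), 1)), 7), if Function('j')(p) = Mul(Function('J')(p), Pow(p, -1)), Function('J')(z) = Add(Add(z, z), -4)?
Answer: 28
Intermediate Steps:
Function('J')(z) = Add(-4, Mul(2, z)) (Function('J')(z) = Add(Mul(2, z), -4) = Add(-4, Mul(2, z)))
Function('j')(p) = Mul(Pow(p, -1), Add(-4, Mul(2, p))) (Function('j')(p) = Mul(Add(-4, Mul(2, p)), Pow(p, -1)) = Mul(Pow(p, -1), Add(-4, Mul(2, p))))
Mul(Mul(Function('j')(4), Add(Mul(1, 3), 1)), 7) = Mul(Mul(Add(2, Mul(-4, Pow(4, -1))), Add(Mul(1, 3), 1)), 7) = Mul(Mul(Add(2, Mul(-4, Rational(1, 4))), Add(3, 1)), 7) = Mul(Mul(Add(2, -1), 4), 7) = Mul(Mul(1, 4), 7) = Mul(4, 7) = 28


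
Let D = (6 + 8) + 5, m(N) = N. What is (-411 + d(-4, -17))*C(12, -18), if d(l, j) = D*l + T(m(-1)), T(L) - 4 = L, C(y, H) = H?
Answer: 8712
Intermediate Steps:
T(L) = 4 + L
D = 19 (D = 14 + 5 = 19)
d(l, j) = 3 + 19*l (d(l, j) = 19*l + (4 - 1) = 19*l + 3 = 3 + 19*l)
(-411 + d(-4, -17))*C(12, -18) = (-411 + (3 + 19*(-4)))*(-18) = (-411 + (3 - 76))*(-18) = (-411 - 73)*(-18) = -484*(-18) = 8712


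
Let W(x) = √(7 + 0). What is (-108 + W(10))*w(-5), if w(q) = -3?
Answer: 324 - 3*√7 ≈ 316.06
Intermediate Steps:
W(x) = √7
(-108 + W(10))*w(-5) = (-108 + √7)*(-3) = 324 - 3*√7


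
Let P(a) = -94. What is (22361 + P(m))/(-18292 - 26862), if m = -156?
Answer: -22267/45154 ≈ -0.49313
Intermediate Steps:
(22361 + P(m))/(-18292 - 26862) = (22361 - 94)/(-18292 - 26862) = 22267/(-45154) = 22267*(-1/45154) = -22267/45154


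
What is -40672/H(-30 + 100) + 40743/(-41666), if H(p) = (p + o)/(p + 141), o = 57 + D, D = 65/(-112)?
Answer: -40048298773001/589948894 ≈ -67884.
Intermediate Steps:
D = -65/112 (D = 65*(-1/112) = -65/112 ≈ -0.58036)
o = 6319/112 (o = 57 - 65/112 = 6319/112 ≈ 56.420)
H(p) = (6319/112 + p)/(141 + p) (H(p) = (p + 6319/112)/(p + 141) = (6319/112 + p)/(141 + p))
-40672/H(-30 + 100) + 40743/(-41666) = -40672*(141 + (-30 + 100))/(6319/112 + (-30 + 100)) + 40743/(-41666) = -40672*(141 + 70)/(6319/112 + 70) + 40743*(-1/41666) = -40672/((14159/112)/211) - 40743/41666 = -40672/((1/211)*(14159/112)) - 40743/41666 = -40672/14159/23632 - 40743/41666 = -40672*23632/14159 - 40743/41666 = -961160704/14159 - 40743/41666 = -40048298773001/589948894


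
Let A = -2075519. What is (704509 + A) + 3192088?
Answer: 1821078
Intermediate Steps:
(704509 + A) + 3192088 = (704509 - 2075519) + 3192088 = -1371010 + 3192088 = 1821078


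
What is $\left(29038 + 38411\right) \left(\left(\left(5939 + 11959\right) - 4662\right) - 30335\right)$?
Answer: $-1153310451$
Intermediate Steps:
$\left(29038 + 38411\right) \left(\left(\left(5939 + 11959\right) - 4662\right) - 30335\right) = 67449 \left(\left(17898 - 4662\right) - 30335\right) = 67449 \left(13236 - 30335\right) = 67449 \left(-17099\right) = -1153310451$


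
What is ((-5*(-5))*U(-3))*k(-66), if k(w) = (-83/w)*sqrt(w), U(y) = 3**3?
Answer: 18675*I*sqrt(66)/22 ≈ 6896.2*I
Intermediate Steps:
U(y) = 27
k(w) = -83/sqrt(w)
((-5*(-5))*U(-3))*k(-66) = (-5*(-5)*27)*(-(-83)*I*sqrt(66)/66) = (25*27)*(-(-83)*I*sqrt(66)/66) = 675*(83*I*sqrt(66)/66) = 18675*I*sqrt(66)/22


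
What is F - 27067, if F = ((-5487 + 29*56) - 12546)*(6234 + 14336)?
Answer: -337560197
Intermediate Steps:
F = -337533130 (F = ((-5487 + 1624) - 12546)*20570 = (-3863 - 12546)*20570 = -16409*20570 = -337533130)
F - 27067 = -337533130 - 27067 = -337560197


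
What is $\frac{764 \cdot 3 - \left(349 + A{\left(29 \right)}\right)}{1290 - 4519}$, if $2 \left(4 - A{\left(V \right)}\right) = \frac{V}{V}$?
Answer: $- \frac{3879}{6458} \approx -0.60065$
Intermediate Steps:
$A{\left(V \right)} = \frac{7}{2}$ ($A{\left(V \right)} = 4 - \frac{V \frac{1}{V}}{2} = 4 - \frac{1}{2} = \frac{7}{2}$)
$\frac{764 \cdot 3 - \left(349 + A{\left(29 \right)}\right)}{1290 - 4519} = \frac{764 \cdot 3 - \frac{705}{2}}{1290 - 4519} = \frac{2292 - \frac{705}{2}}{-3229} = \left(2292 - \frac{705}{2}\right) \left(- \frac{1}{3229}\right) = \frac{3879}{2} \left(- \frac{1}{3229}\right) = - \frac{3879}{6458}$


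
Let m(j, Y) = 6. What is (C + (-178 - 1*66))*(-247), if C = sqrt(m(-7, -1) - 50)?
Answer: 60268 - 494*I*sqrt(11) ≈ 60268.0 - 1638.4*I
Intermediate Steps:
C = 2*I*sqrt(11) (C = sqrt(6 - 50) = sqrt(-44) = 2*I*sqrt(11) ≈ 6.6332*I)
(C + (-178 - 1*66))*(-247) = (2*I*sqrt(11) + (-178 - 1*66))*(-247) = (2*I*sqrt(11) + (-178 - 66))*(-247) = (2*I*sqrt(11) - 244)*(-247) = (-244 + 2*I*sqrt(11))*(-247) = 60268 - 494*I*sqrt(11)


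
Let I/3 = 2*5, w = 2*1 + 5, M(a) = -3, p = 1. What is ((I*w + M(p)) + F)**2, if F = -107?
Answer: 10000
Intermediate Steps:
w = 7 (w = 2 + 5 = 7)
I = 30 (I = 3*(2*5) = 3*10 = 30)
((I*w + M(p)) + F)**2 = ((30*7 - 3) - 107)**2 = ((210 - 3) - 107)**2 = (207 - 107)**2 = 100**2 = 10000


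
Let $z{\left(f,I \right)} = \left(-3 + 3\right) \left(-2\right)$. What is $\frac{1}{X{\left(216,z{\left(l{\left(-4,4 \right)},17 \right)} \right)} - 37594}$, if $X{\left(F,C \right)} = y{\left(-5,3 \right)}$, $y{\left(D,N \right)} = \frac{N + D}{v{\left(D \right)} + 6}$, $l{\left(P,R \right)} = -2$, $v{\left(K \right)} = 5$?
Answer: $- \frac{11}{413536} \approx -2.66 \cdot 10^{-5}$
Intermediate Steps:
$z{\left(f,I \right)} = 0$ ($z{\left(f,I \right)} = 0 \left(-2\right) = 0$)
$y{\left(D,N \right)} = \frac{D}{11} + \frac{N}{11}$ ($y{\left(D,N \right)} = \frac{N + D}{5 + 6} = \frac{D + N}{11} = \left(D + N\right) \frac{1}{11} = \frac{D}{11} + \frac{N}{11}$)
$X{\left(F,C \right)} = - \frac{2}{11}$ ($X{\left(F,C \right)} = \frac{1}{11} \left(-5\right) + \frac{1}{11} \cdot 3 = - \frac{5}{11} + \frac{3}{11} = - \frac{2}{11}$)
$\frac{1}{X{\left(216,z{\left(l{\left(-4,4 \right)},17 \right)} \right)} - 37594} = \frac{1}{- \frac{2}{11} - 37594} = \frac{1}{- \frac{413536}{11}} = - \frac{11}{413536}$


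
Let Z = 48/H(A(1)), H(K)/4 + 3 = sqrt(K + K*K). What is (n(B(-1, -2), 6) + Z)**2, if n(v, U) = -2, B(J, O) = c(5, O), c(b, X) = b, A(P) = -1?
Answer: 0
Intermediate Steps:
B(J, O) = 5
H(K) = -12 + 4*sqrt(K + K**2) (H(K) = -12 + 4*sqrt(K + K*K) = -12 + 4*sqrt(K + K**2))
Z = -4 (Z = 48/(-12 + 4*sqrt(-(1 - 1))) = 48/(-12 + 4*sqrt(-1*0)) = 48/(-12 + 4*sqrt(0)) = 48/(-12 + 4*0) = 48/(-12 + 0) = 48/(-12) = 48*(-1/12) = -4)
(n(B(-1, -2), 6) + Z)**2 = (-2 - 4)**2 = (-6)**2 = 36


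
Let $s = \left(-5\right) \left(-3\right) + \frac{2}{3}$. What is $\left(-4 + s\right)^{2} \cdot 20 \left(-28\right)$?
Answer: $- \frac{686000}{9} \approx -76222.0$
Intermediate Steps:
$s = \frac{47}{3}$ ($s = 15 + 2 \cdot \frac{1}{3} = 15 + \frac{2}{3} = \frac{47}{3} \approx 15.667$)
$\left(-4 + s\right)^{2} \cdot 20 \left(-28\right) = \left(-4 + \frac{47}{3}\right)^{2} \cdot 20 \left(-28\right) = \left(\frac{35}{3}\right)^{2} \cdot 20 \left(-28\right) = \frac{1225}{9} \cdot 20 \left(-28\right) = \frac{24500}{9} \left(-28\right) = - \frac{686000}{9}$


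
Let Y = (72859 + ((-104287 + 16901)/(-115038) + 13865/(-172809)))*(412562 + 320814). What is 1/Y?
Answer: 22539231/1204350906512896576 ≈ 1.8715e-11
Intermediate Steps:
Y = 1204350906512896576/22539231 (Y = (72859 + (-87386*(-1/115038) + 13865*(-1/172809)))*733376 = (72859 + (43693/57519 - 13865/172809))*733376 = (72859 + 15313022/22539231)*733376 = (1642201144451/22539231)*733376 = 1204350906512896576/22539231 ≈ 5.3434e+10)
1/Y = 1/(1204350906512896576/22539231) = 22539231/1204350906512896576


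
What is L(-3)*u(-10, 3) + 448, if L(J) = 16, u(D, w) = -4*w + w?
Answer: 304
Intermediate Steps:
u(D, w) = -3*w
L(-3)*u(-10, 3) + 448 = 16*(-3*3) + 448 = 16*(-9) + 448 = -144 + 448 = 304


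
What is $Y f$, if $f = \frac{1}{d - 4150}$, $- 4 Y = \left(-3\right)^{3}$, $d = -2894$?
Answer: $- \frac{9}{9392} \approx -0.00095826$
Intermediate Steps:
$Y = \frac{27}{4}$ ($Y = - \frac{\left(-3\right)^{3}}{4} = \left(- \frac{1}{4}\right) \left(-27\right) = \frac{27}{4} \approx 6.75$)
$f = - \frac{1}{7044}$ ($f = \frac{1}{-2894 - 4150} = \frac{1}{-7044} = - \frac{1}{7044} \approx -0.00014196$)
$Y f = \frac{27}{4} \left(- \frac{1}{7044}\right) = - \frac{9}{9392}$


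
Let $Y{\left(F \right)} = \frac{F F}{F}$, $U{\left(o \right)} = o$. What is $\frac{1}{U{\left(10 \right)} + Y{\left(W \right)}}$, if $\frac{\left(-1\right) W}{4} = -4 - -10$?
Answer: $- \frac{1}{14} \approx -0.071429$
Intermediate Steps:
$W = -24$ ($W = - 4 \left(-4 - -10\right) = - 4 \left(-4 + 10\right) = \left(-4\right) 6 = -24$)
$Y{\left(F \right)} = F$ ($Y{\left(F \right)} = \frac{F^{2}}{F} = F$)
$\frac{1}{U{\left(10 \right)} + Y{\left(W \right)}} = \frac{1}{10 - 24} = \frac{1}{-14} = - \frac{1}{14}$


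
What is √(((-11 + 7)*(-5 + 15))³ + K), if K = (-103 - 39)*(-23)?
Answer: I*√60734 ≈ 246.44*I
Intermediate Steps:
K = 3266 (K = -142*(-23) = 3266)
√(((-11 + 7)*(-5 + 15))³ + K) = √(((-11 + 7)*(-5 + 15))³ + 3266) = √((-4*10)³ + 3266) = √((-40)³ + 3266) = √(-64000 + 3266) = √(-60734) = I*√60734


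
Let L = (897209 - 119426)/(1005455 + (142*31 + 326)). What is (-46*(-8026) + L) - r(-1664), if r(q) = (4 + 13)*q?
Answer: 401532357355/1010183 ≈ 3.9749e+5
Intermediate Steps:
L = 777783/1010183 (L = 777783/(1005455 + (4402 + 326)) = 777783/(1005455 + 4728) = 777783/1010183 ≈ 0.76994)
r(q) = 17*q
(-46*(-8026) + L) - r(-1664) = (-46*(-8026) + 777783/1010183) - 17*(-1664) = (369196 + 777783/1010183) - 1*(-28288) = 372956300651/1010183 + 28288 = 401532357355/1010183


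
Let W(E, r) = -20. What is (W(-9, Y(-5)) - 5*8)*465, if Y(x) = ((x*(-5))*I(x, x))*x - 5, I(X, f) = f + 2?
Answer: -27900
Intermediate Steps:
I(X, f) = 2 + f
Y(x) = -5 - 5*x**2*(2 + x) (Y(x) = ((x*(-5))*(2 + x))*x - 5 = ((-5*x)*(2 + x))*x - 5 = (-5*x*(2 + x))*x - 5 = -5*x**2*(2 + x) - 5 = -5 - 5*x**2*(2 + x))
(W(-9, Y(-5)) - 5*8)*465 = (-20 - 5*8)*465 = (-20 - 40)*465 = -60*465 = -27900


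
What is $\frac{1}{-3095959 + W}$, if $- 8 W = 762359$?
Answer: $- \frac{8}{25530031} \approx -3.1336 \cdot 10^{-7}$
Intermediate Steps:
$W = - \frac{762359}{8}$ ($W = \left(- \frac{1}{8}\right) 762359 = - \frac{762359}{8} \approx -95295.0$)
$\frac{1}{-3095959 + W} = \frac{1}{-3095959 - \frac{762359}{8}} = \frac{1}{- \frac{25530031}{8}} = - \frac{8}{25530031}$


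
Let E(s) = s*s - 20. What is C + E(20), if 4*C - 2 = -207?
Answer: 1315/4 ≈ 328.75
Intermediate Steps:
C = -205/4 (C = 1/2 + (1/4)*(-207) = 1/2 - 207/4 = -205/4 ≈ -51.250)
E(s) = -20 + s**2 (E(s) = s**2 - 20 = -20 + s**2)
C + E(20) = -205/4 + (-20 + 20**2) = -205/4 + (-20 + 400) = -205/4 + 380 = 1315/4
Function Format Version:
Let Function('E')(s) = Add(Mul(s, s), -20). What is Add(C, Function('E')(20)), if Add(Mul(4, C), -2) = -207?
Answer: Rational(1315, 4) ≈ 328.75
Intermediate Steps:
C = Rational(-205, 4) (C = Add(Rational(1, 2), Mul(Rational(1, 4), -207)) = Add(Rational(1, 2), Rational(-207, 4)) = Rational(-205, 4) ≈ -51.250)
Function('E')(s) = Add(-20, Pow(s, 2)) (Function('E')(s) = Add(Pow(s, 2), -20) = Add(-20, Pow(s, 2)))
Add(C, Function('E')(20)) = Add(Rational(-205, 4), Add(-20, Pow(20, 2))) = Add(Rational(-205, 4), Add(-20, 400)) = Add(Rational(-205, 4), 380) = Rational(1315, 4)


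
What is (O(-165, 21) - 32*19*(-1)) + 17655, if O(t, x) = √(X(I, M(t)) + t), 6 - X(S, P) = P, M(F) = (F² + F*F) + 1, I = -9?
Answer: 18263 + I*√54610 ≈ 18263.0 + 233.69*I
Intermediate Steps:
M(F) = 1 + 2*F² (M(F) = (F² + F²) + 1 = 2*F² + 1 = 1 + 2*F²)
X(S, P) = 6 - P
O(t, x) = √(5 + t - 2*t²) (O(t, x) = √((6 - (1 + 2*t²)) + t) = √((6 + (-1 - 2*t²)) + t) = √((5 - 2*t²) + t) = √(5 + t - 2*t²))
(O(-165, 21) - 32*19*(-1)) + 17655 = (√(5 - 165 - 2*(-165)²) - 32*19*(-1)) + 17655 = (√(5 - 165 - 2*27225) - 608*(-1)) + 17655 = (√(5 - 165 - 54450) + 608) + 17655 = (√(-54610) + 608) + 17655 = (I*√54610 + 608) + 17655 = (608 + I*√54610) + 17655 = 18263 + I*√54610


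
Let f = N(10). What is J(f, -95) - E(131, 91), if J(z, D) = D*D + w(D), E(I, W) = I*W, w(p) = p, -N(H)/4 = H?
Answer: -2991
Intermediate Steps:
N(H) = -4*H
f = -40 (f = -4*10 = -40)
J(z, D) = D + D² (J(z, D) = D*D + D = D² + D = D + D²)
J(f, -95) - E(131, 91) = -95*(1 - 95) - 131*91 = -95*(-94) - 1*11921 = 8930 - 11921 = -2991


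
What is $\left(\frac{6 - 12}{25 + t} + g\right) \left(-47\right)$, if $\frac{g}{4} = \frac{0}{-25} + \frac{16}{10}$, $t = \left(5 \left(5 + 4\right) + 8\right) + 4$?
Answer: $- \frac{60959}{205} \approx -297.36$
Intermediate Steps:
$t = 57$ ($t = \left(5 \cdot 9 + 8\right) + 4 = \left(45 + 8\right) + 4 = 53 + 4 = 57$)
$g = \frac{32}{5}$ ($g = 4 \left(\frac{0}{-25} + \frac{16}{10}\right) = 4 \left(0 \left(- \frac{1}{25}\right) + 16 \cdot \frac{1}{10}\right) = 4 \left(0 + \frac{8}{5}\right) = 4 \cdot \frac{8}{5} = \frac{32}{5} \approx 6.4$)
$\left(\frac{6 - 12}{25 + t} + g\right) \left(-47\right) = \left(\frac{6 - 12}{25 + 57} + \frac{32}{5}\right) \left(-47\right) = \left(- \frac{6}{82} + \frac{32}{5}\right) \left(-47\right) = \left(\left(-6\right) \frac{1}{82} + \frac{32}{5}\right) \left(-47\right) = \left(- \frac{3}{41} + \frac{32}{5}\right) \left(-47\right) = \frac{1297}{205} \left(-47\right) = - \frac{60959}{205}$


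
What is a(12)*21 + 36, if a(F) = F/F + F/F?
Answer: 78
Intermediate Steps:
a(F) = 2 (a(F) = 1 + 1 = 2)
a(12)*21 + 36 = 2*21 + 36 = 42 + 36 = 78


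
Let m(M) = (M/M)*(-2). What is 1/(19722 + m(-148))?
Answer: 1/19720 ≈ 5.0710e-5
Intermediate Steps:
m(M) = -2 (m(M) = 1*(-2) = -2)
1/(19722 + m(-148)) = 1/(19722 - 2) = 1/19720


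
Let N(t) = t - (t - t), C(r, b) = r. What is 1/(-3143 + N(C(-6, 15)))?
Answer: -1/3149 ≈ -0.00031756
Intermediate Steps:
N(t) = t (N(t) = t - 1*0 = t + 0 = t)
1/(-3143 + N(C(-6, 15))) = 1/(-3143 - 6) = 1/(-3149) = -1/3149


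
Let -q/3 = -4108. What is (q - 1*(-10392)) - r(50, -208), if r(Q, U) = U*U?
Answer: -20548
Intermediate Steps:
q = 12324 (q = -3*(-4108) = 12324)
r(Q, U) = U²
(q - 1*(-10392)) - r(50, -208) = (12324 - 1*(-10392)) - 1*(-208)² = (12324 + 10392) - 1*43264 = 22716 - 43264 = -20548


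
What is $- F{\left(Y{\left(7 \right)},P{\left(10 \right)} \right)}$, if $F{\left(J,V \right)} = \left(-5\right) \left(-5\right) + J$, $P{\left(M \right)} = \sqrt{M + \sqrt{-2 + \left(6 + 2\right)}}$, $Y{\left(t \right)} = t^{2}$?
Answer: $-74$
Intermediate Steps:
$P{\left(M \right)} = \sqrt{M + \sqrt{6}}$ ($P{\left(M \right)} = \sqrt{M + \sqrt{-2 + 8}} = \sqrt{M + \sqrt{6}}$)
$F{\left(J,V \right)} = 25 + J$
$- F{\left(Y{\left(7 \right)},P{\left(10 \right)} \right)} = - (25 + 7^{2}) = - (25 + 49) = \left(-1\right) 74 = -74$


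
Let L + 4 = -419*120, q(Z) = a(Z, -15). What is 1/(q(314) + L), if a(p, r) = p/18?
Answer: -9/452399 ≈ -1.9894e-5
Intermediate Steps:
a(p, r) = p/18 (a(p, r) = p*(1/18) = p/18)
q(Z) = Z/18
L = -50284 (L = -4 - 419*120 = -4 - 50280 = -50284)
1/(q(314) + L) = 1/((1/18)*314 - 50284) = 1/(157/9 - 50284) = 1/(-452399/9) = -9/452399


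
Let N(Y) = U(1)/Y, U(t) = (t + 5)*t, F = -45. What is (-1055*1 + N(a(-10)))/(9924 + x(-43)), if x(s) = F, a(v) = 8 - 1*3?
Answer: -5269/49395 ≈ -0.10667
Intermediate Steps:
a(v) = 5 (a(v) = 8 - 3 = 5)
x(s) = -45
U(t) = t*(5 + t) (U(t) = (5 + t)*t = t*(5 + t))
N(Y) = 6/Y (N(Y) = (1*(5 + 1))/Y = (1*6)/Y = 6/Y)
(-1055*1 + N(a(-10)))/(9924 + x(-43)) = (-1055*1 + 6/5)/(9924 - 45) = (-1055 + 6*(1/5))/9879 = (-1055 + 6/5)*(1/9879) = -5269/5*1/9879 = -5269/49395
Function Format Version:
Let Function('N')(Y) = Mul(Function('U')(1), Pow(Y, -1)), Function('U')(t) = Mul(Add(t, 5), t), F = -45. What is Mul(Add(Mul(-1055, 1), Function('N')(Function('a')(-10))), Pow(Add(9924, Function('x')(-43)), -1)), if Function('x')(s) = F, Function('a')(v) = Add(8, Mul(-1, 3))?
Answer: Rational(-5269, 49395) ≈ -0.10667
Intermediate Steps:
Function('a')(v) = 5 (Function('a')(v) = Add(8, -3) = 5)
Function('x')(s) = -45
Function('U')(t) = Mul(t, Add(5, t)) (Function('U')(t) = Mul(Add(5, t), t) = Mul(t, Add(5, t)))
Function('N')(Y) = Mul(6, Pow(Y, -1)) (Function('N')(Y) = Mul(Mul(1, Add(5, 1)), Pow(Y, -1)) = Mul(Mul(1, 6), Pow(Y, -1)) = Mul(6, Pow(Y, -1)))
Mul(Add(Mul(-1055, 1), Function('N')(Function('a')(-10))), Pow(Add(9924, Function('x')(-43)), -1)) = Mul(Add(Mul(-1055, 1), Mul(6, Pow(5, -1))), Pow(Add(9924, -45), -1)) = Mul(Add(-1055, Mul(6, Rational(1, 5))), Pow(9879, -1)) = Mul(Add(-1055, Rational(6, 5)), Rational(1, 9879)) = Mul(Rational(-5269, 5), Rational(1, 9879)) = Rational(-5269, 49395)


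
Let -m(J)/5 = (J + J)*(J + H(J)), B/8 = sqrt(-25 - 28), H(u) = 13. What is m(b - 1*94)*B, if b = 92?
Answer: 1760*I*sqrt(53) ≈ 12813.0*I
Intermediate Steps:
B = 8*I*sqrt(53) (B = 8*sqrt(-25 - 28) = 8*sqrt(-53) = 8*(I*sqrt(53)) = 8*I*sqrt(53) ≈ 58.241*I)
m(J) = -10*J*(13 + J) (m(J) = -5*(J + J)*(J + 13) = -5*2*J*(13 + J) = -10*J*(13 + J))
m(b - 1*94)*B = (-10*(92 - 1*94)*(13 + (92 - 1*94)))*(8*I*sqrt(53)) = (-10*(92 - 94)*(13 + (92 - 94)))*(8*I*sqrt(53)) = (-10*(-2)*(13 - 2))*(8*I*sqrt(53)) = (-10*(-2)*11)*(8*I*sqrt(53)) = 220*(8*I*sqrt(53)) = 1760*I*sqrt(53)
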